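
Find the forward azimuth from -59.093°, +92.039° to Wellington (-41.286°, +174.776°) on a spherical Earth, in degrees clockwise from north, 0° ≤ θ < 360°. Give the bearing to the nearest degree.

Δλ = 174.776 − 92.039 = 82.737°.
θ = atan2( sin Δλ · cos φ₂ , cos φ₁ · sin φ₂ − sin φ₁ · cos φ₂ · cos Δλ )
  = atan2(0.74540, -0.25740) = 109.051° → normalised to [0°, 360°): 109.051°.

109°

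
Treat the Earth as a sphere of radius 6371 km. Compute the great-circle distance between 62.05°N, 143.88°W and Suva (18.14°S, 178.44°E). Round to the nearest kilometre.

Δλ = 178.44 − -143.88 = 322.32°; wrapped into (−180°, 180°]: -37.68°.
Δφ = -18.14 − 62.05 = -80.19°.
a = sin²(Δφ/2) + cos φ₁ · cos φ₂ · sin²(Δλ/2) = 0.461257.
c = 2·atan2(√a, √(1−a)) = 1.49323 rad → d = 6371·c ≈ 9513.38 km.

9513 km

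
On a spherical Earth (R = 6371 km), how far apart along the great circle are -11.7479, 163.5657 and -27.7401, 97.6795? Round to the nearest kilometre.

7042 km

Δλ = 97.6795 − 163.5657 = -65.8862°.
Δφ = -27.7401 − -11.7479 = -15.9922°.
a = sin²(Δφ/2) + cos φ₁ · cos φ₂ · sin²(Δλ/2) = 0.275604.
c = 2·atan2(√a, √(1−a)) = 1.10538 rad → d = 6371·c ≈ 7042.40 km.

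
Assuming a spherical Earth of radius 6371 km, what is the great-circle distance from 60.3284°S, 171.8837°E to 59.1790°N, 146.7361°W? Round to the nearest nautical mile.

7431 nmi

Δλ = -146.7361 − 171.8837 = -318.6198°; wrapped into (−180°, 180°]: 41.3802°.
Δφ = 59.1790 − -60.3284 = 119.5074°.
a = sin²(Δφ/2) + cos φ₁ · cos φ₂ · sin²(Δλ/2) = 0.777929.
c = 2·atan2(√a, √(1−a)) = 2.16019 rad → d = 6371·c ≈ 13762.58 km ≈ 7431.20 nmi.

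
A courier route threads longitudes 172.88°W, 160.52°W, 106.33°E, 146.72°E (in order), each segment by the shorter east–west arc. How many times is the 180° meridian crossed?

Leg 1: -172.88° → -160.52°, shortest Δλ = 12.36° (east) — does not cross 180°.
Leg 2: -160.52° → +106.33°, shortest Δλ = -93.15° (west) — crosses 180°.
Leg 3: +106.33° → +146.72°, shortest Δλ = 40.39° (east) — does not cross 180°.
Total crossings: 1.

1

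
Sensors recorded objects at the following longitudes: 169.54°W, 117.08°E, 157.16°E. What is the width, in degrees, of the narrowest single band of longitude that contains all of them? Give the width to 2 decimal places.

Sort the longitudes: -169.54°, +117.08°, +157.16°.
Eastward gaps between consecutive values (wrapping around): 286.62°, 40.08°, 33.30°.
Largest gap = 286.62° ⇒ minimal covering band is its complement: 360° − 286.62° = 73.38°.
Band runs from +117.08° eastward to -169.54°, crossing the antimeridian.

73.38°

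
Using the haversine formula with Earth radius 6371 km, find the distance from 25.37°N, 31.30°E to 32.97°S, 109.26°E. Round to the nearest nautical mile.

5662 nmi

Δλ = 109.26 − 31.30 = 77.96°.
Δφ = -32.97 − 25.37 = -58.34°.
a = sin²(Δφ/2) + cos φ₁ · cos φ₂ · sin²(Δλ/2) = 0.537522.
c = 2·atan2(√a, √(1−a)) = 1.64591 rad → d = 6371·c ≈ 10486.10 km ≈ 5662.04 nmi.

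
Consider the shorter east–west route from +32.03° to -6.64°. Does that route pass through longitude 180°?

Signed shortest Δλ = ((-6.64 − 32.03 + 180) mod 360) − 180 = -38.67°.
Going west by 38.67° from +32.03° reaches -6.64° without touching 180°.

No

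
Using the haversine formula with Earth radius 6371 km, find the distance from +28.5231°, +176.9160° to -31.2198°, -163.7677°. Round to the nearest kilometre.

Δλ = -163.7677 − 176.9160 = -340.6837°; wrapped into (−180°, 180°]: 19.3163°.
Δφ = -31.2198 − 28.5231 = -59.7429°.
a = sin²(Δφ/2) + cos φ₁ · cos φ₂ · sin²(Δλ/2) = 0.269208.
c = 2·atan2(√a, √(1−a)) = 1.09102 rad → d = 6371·c ≈ 6950.87 km.

6951 km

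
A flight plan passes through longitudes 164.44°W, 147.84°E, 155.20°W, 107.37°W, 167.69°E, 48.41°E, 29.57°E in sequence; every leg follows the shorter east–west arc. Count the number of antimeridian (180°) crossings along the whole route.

Leg 1: -164.44° → +147.84°, shortest Δλ = -47.72° (west) — crosses 180°.
Leg 2: +147.84° → -155.20°, shortest Δλ = 56.96° (east) — crosses 180°.
Leg 3: -155.20° → -107.37°, shortest Δλ = 47.83° (east) — does not cross 180°.
Leg 4: -107.37° → +167.69°, shortest Δλ = -84.94° (west) — crosses 180°.
Leg 5: +167.69° → +48.41°, shortest Δλ = -119.28° (west) — does not cross 180°.
Leg 6: +48.41° → +29.57°, shortest Δλ = -18.84° (west) — does not cross 180°.
Total crossings: 3.

3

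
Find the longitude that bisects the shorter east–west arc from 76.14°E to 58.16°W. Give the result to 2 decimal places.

Signed shortest Δλ from +76.14° to -58.16° is -134.30°.
Midpoint longitude = +76.14° + (-134.30°)/2 = +76.14° − 67.15° = +8.99°.

8.99°E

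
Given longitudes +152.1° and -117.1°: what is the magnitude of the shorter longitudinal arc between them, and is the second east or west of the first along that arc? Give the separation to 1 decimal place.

90.8° east

Raw difference: -117.1 − 152.1 = -269.2°.
Normalise into (−180°, 180°]: -269.2° + 360° = 90.8°.
Positive ⇒ the second point lies to the east; separation 90.8°.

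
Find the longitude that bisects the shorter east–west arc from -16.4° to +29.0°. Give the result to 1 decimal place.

Signed shortest Δλ from -16.4° to +29.0° is +45.4°.
Midpoint longitude = -16.4° + (+45.4°)/2 = -16.4° + 22.7° = +6.3°.

+6.3°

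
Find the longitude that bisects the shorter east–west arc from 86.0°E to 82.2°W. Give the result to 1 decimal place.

1.9°E

Signed shortest Δλ from +86.0° to -82.2° is -168.2°.
Midpoint longitude = +86.0° + (-168.2°)/2 = +86.0° − 84.1° = +1.9°.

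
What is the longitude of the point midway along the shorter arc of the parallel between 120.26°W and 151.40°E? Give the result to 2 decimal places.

164.43°W

Signed shortest Δλ from -120.26° to +151.40° is -88.34°.
Midpoint longitude = -120.26° + (-88.34°)/2 = -120.26° − 44.17° = -164.43°.
(The naïve average (-120.26 + +151.40)/2 = 15.57° is on the wrong side of the globe.)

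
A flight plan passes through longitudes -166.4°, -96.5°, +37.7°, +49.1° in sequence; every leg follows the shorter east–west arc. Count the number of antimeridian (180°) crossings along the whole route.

Leg 1: -166.4° → -96.5°, shortest Δλ = 69.9° (east) — does not cross 180°.
Leg 2: -96.5° → +37.7°, shortest Δλ = 134.2° (east) — does not cross 180°.
Leg 3: +37.7° → +49.1°, shortest Δλ = 11.4° (east) — does not cross 180°.
Total crossings: 0.

0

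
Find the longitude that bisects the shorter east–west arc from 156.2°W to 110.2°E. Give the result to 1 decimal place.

157.0°E

Signed shortest Δλ from -156.2° to +110.2° is -93.6°.
Midpoint longitude = -156.2° + (-93.6°)/2 = -156.2° − 46.8° = -203.0°.
Normalise into (−180°, 180°]: +157.0°.
(The naïve average (-156.2 + +110.2)/2 = -23.0° is on the wrong side of the globe.)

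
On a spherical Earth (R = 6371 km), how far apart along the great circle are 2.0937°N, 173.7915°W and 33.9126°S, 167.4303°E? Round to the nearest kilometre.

Δλ = 167.4303 − -173.7915 = 341.2218°; wrapped into (−180°, 180°]: -18.7782°.
Δφ = -33.9126 − 2.0937 = -36.0063°.
a = sin²(Δφ/2) + cos φ₁ · cos φ₂ · sin²(Δλ/2) = 0.117596.
c = 2·atan2(√a, √(1−a)) = 0.70005 rad → d = 6371·c ≈ 4460.03 km.

4460 km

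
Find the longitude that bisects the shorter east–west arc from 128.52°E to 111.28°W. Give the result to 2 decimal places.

Signed shortest Δλ from +128.52° to -111.28° is +120.20°.
Midpoint longitude = +128.52° + (+120.20°)/2 = +128.52° + 60.10° = +188.62°.
Normalise into (−180°, 180°]: -171.38°.
(The naïve average (+128.52 + -111.28)/2 = 8.62° is on the wrong side of the globe.)

171.38°W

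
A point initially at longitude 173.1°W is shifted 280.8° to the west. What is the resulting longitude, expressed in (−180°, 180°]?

Start at -173.1°; shift −280.8° → -453.9°.
-453.9° lies outside (−180°, 180°]; add 360° → -93.9°.

93.9°W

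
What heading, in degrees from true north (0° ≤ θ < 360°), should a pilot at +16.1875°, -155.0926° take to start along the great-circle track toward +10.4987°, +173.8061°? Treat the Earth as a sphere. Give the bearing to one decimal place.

263.3°

Δλ = 173.8061 − -155.0926 = 328.8987°; wrapped into (−180°, 180°]: -31.1013°.
θ = atan2( sin Δλ · cos φ₂ , cos φ₁ · sin φ₂ − sin φ₁ · cos φ₂ · cos Δλ )
  = atan2(-0.50791, -0.05972) = -96.706° → normalised to [0°, 360°): 263.294°.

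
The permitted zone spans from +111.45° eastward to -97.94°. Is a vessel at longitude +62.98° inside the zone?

No

Band width going east from +111.45° to -97.94°: ((-97.94 − 111.45) mod 360) = 150.61°.
Offset of +62.98° east of the west edge: ((62.98 − 111.45) mod 360) = 311.53°.
311.53° > 150.61° ⇒ outside.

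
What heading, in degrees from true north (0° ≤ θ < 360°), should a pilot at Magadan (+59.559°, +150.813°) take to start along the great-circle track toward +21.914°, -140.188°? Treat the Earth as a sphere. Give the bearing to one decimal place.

Δλ = -140.188 − 150.813 = -291.001°; wrapped into (−180°, 180°]: 68.999°.
θ = atan2( sin Δλ · cos φ₂ , cos φ₁ · sin φ₂ − sin φ₁ · cos φ₂ · cos Δλ )
  = atan2(0.86612, -0.09757) = 96.427° → normalised to [0°, 360°): 96.427°.

96.4°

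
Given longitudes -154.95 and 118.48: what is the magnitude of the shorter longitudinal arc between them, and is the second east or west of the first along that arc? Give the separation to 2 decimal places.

86.57° west

Raw difference: 118.48 − -154.95 = 273.43°.
Normalise into (−180°, 180°]: 273.43° − 360° = -86.57°.
Negative ⇒ the second point lies to the west; separation 86.57°.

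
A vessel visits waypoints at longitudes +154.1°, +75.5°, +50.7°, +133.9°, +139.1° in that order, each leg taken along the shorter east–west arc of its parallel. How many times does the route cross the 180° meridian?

Leg 1: +154.1° → +75.5°, shortest Δλ = -78.6° (west) — does not cross 180°.
Leg 2: +75.5° → +50.7°, shortest Δλ = -24.8° (west) — does not cross 180°.
Leg 3: +50.7° → +133.9°, shortest Δλ = 83.2° (east) — does not cross 180°.
Leg 4: +133.9° → +139.1°, shortest Δλ = 5.2° (east) — does not cross 180°.
Total crossings: 0.

0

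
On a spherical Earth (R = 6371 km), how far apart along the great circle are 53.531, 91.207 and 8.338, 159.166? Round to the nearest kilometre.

7816 km

Δλ = 159.166 − 91.207 = 67.959°.
Δφ = 8.338 − 53.531 = -45.193°.
a = sin²(Δφ/2) + cos φ₁ · cos φ₂ · sin²(Δλ/2) = 0.331343.
c = 2·atan2(√a, √(1−a)) = 1.22673 rad → d = 6371·c ≈ 7815.52 km.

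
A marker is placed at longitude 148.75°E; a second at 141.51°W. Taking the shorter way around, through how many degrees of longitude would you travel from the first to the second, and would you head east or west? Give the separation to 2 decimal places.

Raw difference: -141.51 − 148.75 = -290.26°.
Normalise into (−180°, 180°]: -290.26° + 360° = 69.74°.
Positive ⇒ the second point lies to the east; separation 69.74°.

69.74° east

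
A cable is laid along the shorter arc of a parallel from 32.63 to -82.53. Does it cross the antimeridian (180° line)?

Signed shortest Δλ = ((-82.53 − 32.63 + 180) mod 360) − 180 = -115.16°.
Going west by 115.16° from +32.63° reaches -82.53° without touching 180°.

No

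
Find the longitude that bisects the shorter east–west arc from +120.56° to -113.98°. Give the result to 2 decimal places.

Signed shortest Δλ from +120.56° to -113.98° is +125.46°.
Midpoint longitude = +120.56° + (+125.46°)/2 = +120.56° + 62.73° = +183.29°.
Normalise into (−180°, 180°]: -176.71°.
(The naïve average (+120.56 + -113.98)/2 = 3.29° is on the wrong side of the globe.)

-176.71°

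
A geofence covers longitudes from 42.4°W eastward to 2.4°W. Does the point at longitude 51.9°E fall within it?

No

Band width going east from -42.4° to -2.4°: ((-2.4 − -42.4) mod 360) = 40.0°.
Offset of +51.9° east of the west edge: ((51.9 − -42.4) mod 360) = 94.3°.
94.3° > 40.0° ⇒ outside.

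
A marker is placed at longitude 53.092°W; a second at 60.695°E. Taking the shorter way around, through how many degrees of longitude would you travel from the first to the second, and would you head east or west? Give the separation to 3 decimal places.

Raw difference: 60.695 − -53.092 = 113.787°.
Normalise into (−180°, 180°]: 113.787° stays 113.787°.
Positive ⇒ the second point lies to the east; separation 113.787°.

113.787° east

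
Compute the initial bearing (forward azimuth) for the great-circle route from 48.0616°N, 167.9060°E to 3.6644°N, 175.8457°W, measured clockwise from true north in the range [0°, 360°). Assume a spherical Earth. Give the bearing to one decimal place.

157.4°

Δλ = -175.8457 − 167.9060 = -343.7517°; wrapped into (−180°, 180°]: 16.2483°.
θ = atan2( sin Δλ · cos φ₂ , cos φ₁ · sin φ₂ − sin φ₁ · cos φ₂ · cos Δλ )
  = atan2(0.27923, -0.66998) = 157.375° → normalised to [0°, 360°): 157.375°.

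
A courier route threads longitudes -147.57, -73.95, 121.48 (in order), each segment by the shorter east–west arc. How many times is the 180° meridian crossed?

Leg 1: -147.57° → -73.95°, shortest Δλ = 73.62° (east) — does not cross 180°.
Leg 2: -73.95° → +121.48°, shortest Δλ = -164.57° (west) — crosses 180°.
Total crossings: 1.

1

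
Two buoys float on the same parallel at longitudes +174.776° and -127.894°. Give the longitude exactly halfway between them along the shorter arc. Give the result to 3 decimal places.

-156.559°

Signed shortest Δλ from +174.776° to -127.894° is +57.330°.
Midpoint longitude = +174.776° + (+57.330°)/2 = +174.776° + 28.665° = +203.441°.
Normalise into (−180°, 180°]: -156.559°.
(The naïve average (+174.776 + -127.894)/2 = 23.441° is on the wrong side of the globe.)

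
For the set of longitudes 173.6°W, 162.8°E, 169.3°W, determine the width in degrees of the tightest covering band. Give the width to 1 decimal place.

27.9°

Sort the longitudes: -173.6°, -169.3°, +162.8°.
Eastward gaps between consecutive values (wrapping around): 4.3°, 332.1°, 23.6°.
Largest gap = 332.1° ⇒ minimal covering band is its complement: 360° − 332.1° = 27.9°.
Band runs from +162.8° eastward to -169.3°, crossing the antimeridian.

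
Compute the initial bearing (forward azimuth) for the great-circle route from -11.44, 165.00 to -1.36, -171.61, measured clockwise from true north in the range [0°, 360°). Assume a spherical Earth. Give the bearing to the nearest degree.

Δλ = -171.61 − 165.00 = -336.61°; wrapped into (−180°, 180°]: 23.39°.
θ = atan2( sin Δλ · cos φ₂ , cos φ₁ · sin φ₂ − sin φ₁ · cos φ₂ · cos Δλ )
  = atan2(0.39688, 0.15873) = 68.201° → normalised to [0°, 360°): 68.201°.

68°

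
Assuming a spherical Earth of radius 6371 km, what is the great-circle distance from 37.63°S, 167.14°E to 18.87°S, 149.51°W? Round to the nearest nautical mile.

2525 nmi

Δλ = -149.51 − 167.14 = -316.65°; wrapped into (−180°, 180°]: 43.35°.
Δφ = -18.87 − -37.63 = 18.76°.
a = sin²(Δφ/2) + cos φ₁ · cos φ₂ · sin²(Δλ/2) = 0.128792.
c = 2·atan2(√a, √(1−a)) = 0.73413 rad → d = 6371·c ≈ 4677.12 km ≈ 2525.44 nmi.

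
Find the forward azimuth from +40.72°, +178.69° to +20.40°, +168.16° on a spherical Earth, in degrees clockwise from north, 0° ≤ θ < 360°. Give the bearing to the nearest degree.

Δλ = 168.16 − 178.69 = -10.53°.
θ = atan2( sin Δλ · cos φ₂ , cos φ₁ · sin φ₂ − sin φ₁ · cos φ₂ · cos Δλ )
  = atan2(-0.17129, -0.33697) = -153.055° → normalised to [0°, 360°): 206.945°.

207°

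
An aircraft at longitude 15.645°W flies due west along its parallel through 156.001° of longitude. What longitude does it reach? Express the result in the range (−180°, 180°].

171.646°W

Start at -15.645°; shift −156.001° → -171.646°.
-171.646° already lies in (−180°, 180°].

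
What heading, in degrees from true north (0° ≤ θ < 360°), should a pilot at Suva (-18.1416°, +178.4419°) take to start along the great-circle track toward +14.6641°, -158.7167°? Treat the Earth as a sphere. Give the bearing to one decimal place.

35.9°

Δλ = -158.7167 − 178.4419 = -337.1586°; wrapped into (−180°, 180°]: 22.8414°.
θ = atan2( sin Δλ · cos φ₂ , cos φ₁ · sin φ₂ − sin φ₁ · cos φ₂ · cos Δλ )
  = atan2(0.37554, 0.51817) = 35.932° → normalised to [0°, 360°): 35.932°.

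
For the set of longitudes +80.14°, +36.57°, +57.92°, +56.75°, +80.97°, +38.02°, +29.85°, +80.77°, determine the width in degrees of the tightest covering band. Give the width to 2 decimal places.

Sort the longitudes: +29.85°, +36.57°, +38.02°, +56.75°, +57.92°, +80.14°, +80.77°, +80.97°.
Eastward gaps between consecutive values (wrapping around): 6.72°, 1.45°, 18.73°, 1.17°, 22.22°, 0.63°, 0.20°, 308.88°.
Largest gap = 308.88° ⇒ minimal covering band is its complement: 360° − 308.88° = 51.12°.
Band runs from +29.85° eastward to +80.97°.

51.12°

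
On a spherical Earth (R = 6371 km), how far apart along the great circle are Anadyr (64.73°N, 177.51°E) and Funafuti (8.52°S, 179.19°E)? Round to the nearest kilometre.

Δλ = 179.19 − 177.51 = 1.68°.
Δφ = -8.52 − 64.73 = -73.25°.
a = sin²(Δφ/2) + cos φ₁ · cos φ₂ · sin²(Δλ/2) = 0.355993.
c = 2·atan2(√a, √(1−a)) = 1.27864 rad → d = 6371·c ≈ 8146.24 km.

8146 km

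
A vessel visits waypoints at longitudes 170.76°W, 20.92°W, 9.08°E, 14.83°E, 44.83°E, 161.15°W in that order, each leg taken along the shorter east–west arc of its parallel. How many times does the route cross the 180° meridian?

Leg 1: -170.76° → -20.92°, shortest Δλ = 149.84° (east) — does not cross 180°.
Leg 2: -20.92° → +9.08°, shortest Δλ = 30.0° (east) — does not cross 180°.
Leg 3: +9.08° → +14.83°, shortest Δλ = 5.75° (east) — does not cross 180°.
Leg 4: +14.83° → +44.83°, shortest Δλ = 30.0° (east) — does not cross 180°.
Leg 5: +44.83° → -161.15°, shortest Δλ = 154.02° (east) — crosses 180°.
Total crossings: 1.

1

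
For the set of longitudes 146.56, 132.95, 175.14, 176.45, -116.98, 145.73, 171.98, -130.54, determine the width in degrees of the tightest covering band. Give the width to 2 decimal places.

Sort the longitudes: -130.54°, -116.98°, +132.95°, +145.73°, +146.56°, +171.98°, +175.14°, +176.45°.
Eastward gaps between consecutive values (wrapping around): 13.56°, 249.93°, 12.78°, 0.83°, 25.42°, 3.16°, 1.31°, 53.01°.
Largest gap = 249.93° ⇒ minimal covering band is its complement: 360° − 249.93° = 110.07°.
Band runs from +132.95° eastward to -116.98°, crossing the antimeridian.

110.07°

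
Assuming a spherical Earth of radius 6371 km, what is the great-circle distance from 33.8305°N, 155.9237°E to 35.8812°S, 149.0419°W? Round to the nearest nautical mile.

Δλ = -149.0419 − 155.9237 = -304.9656°; wrapped into (−180°, 180°]: 55.0344°.
Δφ = -35.8812 − 33.8305 = -69.7117°.
a = sin²(Δφ/2) + cos φ₁ · cos φ₂ · sin²(Δλ/2) = 0.470296.
c = 2·atan2(√a, √(1−a)) = 1.51135 rad → d = 6371·c ≈ 9628.83 km ≈ 5199.15 nmi.

5199 nmi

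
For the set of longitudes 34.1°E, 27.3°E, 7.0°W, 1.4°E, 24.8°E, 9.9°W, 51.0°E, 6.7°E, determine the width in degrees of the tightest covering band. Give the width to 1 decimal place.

Sort the longitudes: -9.9°, -7.0°, +1.4°, +6.7°, +24.8°, +27.3°, +34.1°, +51.0°.
Eastward gaps between consecutive values (wrapping around): 2.9°, 8.4°, 5.3°, 18.1°, 2.5°, 6.8°, 16.9°, 299.1°.
Largest gap = 299.1° ⇒ minimal covering band is its complement: 360° − 299.1° = 60.9°.
Band runs from -9.9° eastward to +51.0°.

60.9°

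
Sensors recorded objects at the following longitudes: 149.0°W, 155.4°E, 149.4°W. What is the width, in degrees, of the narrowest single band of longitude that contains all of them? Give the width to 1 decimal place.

Sort the longitudes: -149.4°, -149.0°, +155.4°.
Eastward gaps between consecutive values (wrapping around): 0.4°, 304.4°, 55.2°.
Largest gap = 304.4° ⇒ minimal covering band is its complement: 360° − 304.4° = 55.6°.
Band runs from +155.4° eastward to -149.0°, crossing the antimeridian.

55.6°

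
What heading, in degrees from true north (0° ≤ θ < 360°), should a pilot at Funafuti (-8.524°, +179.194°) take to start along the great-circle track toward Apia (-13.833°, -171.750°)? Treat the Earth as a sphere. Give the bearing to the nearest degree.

122°

Δλ = -171.750 − 179.194 = -350.944°; wrapped into (−180°, 180°]: 9.056°.
θ = atan2( sin Δλ · cos φ₂ , cos φ₁ · sin φ₂ − sin φ₁ · cos φ₂ · cos Δλ )
  = atan2(0.15283, -0.09432) = 121.681° → normalised to [0°, 360°): 121.681°.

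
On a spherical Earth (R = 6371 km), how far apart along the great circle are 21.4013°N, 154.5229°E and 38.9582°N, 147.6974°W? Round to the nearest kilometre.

5784 km

Δλ = -147.6974 − 154.5229 = -302.2203°; wrapped into (−180°, 180°]: 57.7797°.
Δφ = 38.9582 − 21.4013 = 17.5569°.
a = sin²(Δφ/2) + cos φ₁ · cos φ₂ · sin²(Δλ/2) = 0.192278.
c = 2·atan2(√a, √(1−a)) = 0.90785 rad → d = 6371·c ≈ 5783.90 km.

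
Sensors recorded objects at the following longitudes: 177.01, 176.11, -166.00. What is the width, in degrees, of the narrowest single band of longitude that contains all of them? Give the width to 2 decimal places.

Sort the longitudes: -166.00°, +176.11°, +177.01°.
Eastward gaps between consecutive values (wrapping around): 342.11°, 0.90°, 16.99°.
Largest gap = 342.11° ⇒ minimal covering band is its complement: 360° − 342.11° = 17.89°.
Band runs from +176.11° eastward to -166.00°, crossing the antimeridian.

17.89°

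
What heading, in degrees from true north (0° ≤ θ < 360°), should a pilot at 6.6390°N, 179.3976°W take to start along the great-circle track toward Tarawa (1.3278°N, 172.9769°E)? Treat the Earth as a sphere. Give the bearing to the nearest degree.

Δλ = 172.9769 − -179.3976 = 352.3745°; wrapped into (−180°, 180°]: -7.6255°.
θ = atan2( sin Δλ · cos φ₂ , cos φ₁ · sin φ₂ − sin φ₁ · cos φ₂ · cos Δλ )
  = atan2(-0.13266, -0.09154) = -124.608° → normalised to [0°, 360°): 235.392°.

235°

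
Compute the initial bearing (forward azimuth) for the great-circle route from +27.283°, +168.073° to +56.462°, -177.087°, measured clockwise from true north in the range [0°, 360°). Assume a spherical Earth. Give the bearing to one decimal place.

Δλ = -177.087 − 168.073 = -345.160°; wrapped into (−180°, 180°]: 14.840°.
θ = atan2( sin Δλ · cos φ₂ , cos φ₁ · sin φ₂ − sin φ₁ · cos φ₂ · cos Δλ )
  = atan2(0.14150, 0.49599) = 15.923° → normalised to [0°, 360°): 15.923°.

15.9°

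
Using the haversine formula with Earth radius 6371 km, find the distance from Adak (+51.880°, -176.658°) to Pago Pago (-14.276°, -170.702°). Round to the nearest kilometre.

Δλ = -170.702 − -176.658 = 5.956°.
Δφ = -14.276 − 51.880 = -66.156°.
a = sin²(Δφ/2) + cos φ₁ · cos φ₂ · sin²(Δλ/2) = 0.299491.
c = 2·atan2(√a, √(1−a)) = 1.15817 rad → d = 6371·c ≈ 7378.69 km.

7379 km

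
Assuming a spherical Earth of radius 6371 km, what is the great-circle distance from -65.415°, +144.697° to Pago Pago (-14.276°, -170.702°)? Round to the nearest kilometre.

6588 km

Δλ = -170.702 − 144.697 = -315.399°; wrapped into (−180°, 180°]: 44.601°.
Δφ = -14.276 − -65.415 = 51.139°.
a = sin²(Δφ/2) + cos φ₁ · cos φ₂ · sin²(Δλ/2) = 0.244341.
c = 2·atan2(√a, √(1−a)) = 1.03408 rad → d = 6371·c ≈ 6588.11 km.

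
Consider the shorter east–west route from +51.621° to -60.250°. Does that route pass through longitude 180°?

Signed shortest Δλ = ((-60.250 − 51.621 + 180) mod 360) − 180 = -111.871°.
Going west by 111.871° from +51.621° reaches -60.250° without touching 180°.

No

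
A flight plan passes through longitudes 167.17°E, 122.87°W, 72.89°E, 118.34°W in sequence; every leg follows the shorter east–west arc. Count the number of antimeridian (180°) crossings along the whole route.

3

Leg 1: +167.17° → -122.87°, shortest Δλ = 69.96° (east) — crosses 180°.
Leg 2: -122.87° → +72.89°, shortest Δλ = -164.24° (west) — crosses 180°.
Leg 3: +72.89° → -118.34°, shortest Δλ = 168.77° (east) — crosses 180°.
Total crossings: 3.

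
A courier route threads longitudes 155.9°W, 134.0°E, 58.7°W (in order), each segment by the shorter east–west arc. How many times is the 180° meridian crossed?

2

Leg 1: -155.9° → +134.0°, shortest Δλ = -70.1° (west) — crosses 180°.
Leg 2: +134.0° → -58.7°, shortest Δλ = 167.3° (east) — crosses 180°.
Total crossings: 2.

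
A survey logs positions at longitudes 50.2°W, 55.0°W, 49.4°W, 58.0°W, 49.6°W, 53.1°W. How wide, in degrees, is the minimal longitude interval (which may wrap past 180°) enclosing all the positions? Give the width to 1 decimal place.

Sort the longitudes: -58.0°, -55.0°, -53.1°, -50.2°, -49.6°, -49.4°.
Eastward gaps between consecutive values (wrapping around): 3.0°, 1.9°, 2.9°, 0.6°, 0.2°, 351.4°.
Largest gap = 351.4° ⇒ minimal covering band is its complement: 360° − 351.4° = 8.6°.
Band runs from -58.0° eastward to -49.4°.

8.6°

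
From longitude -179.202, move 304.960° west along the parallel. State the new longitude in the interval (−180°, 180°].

Start at -179.202°; shift −304.960° → -484.162°.
-484.162° lies outside (−180°, 180°]; add 360° → -124.162°.

-124.162°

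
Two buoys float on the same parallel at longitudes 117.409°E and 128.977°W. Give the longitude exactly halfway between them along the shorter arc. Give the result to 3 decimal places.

Signed shortest Δλ from +117.409° to -128.977° is +113.614°.
Midpoint longitude = +117.409° + (+113.614°)/2 = +117.409° + 56.807° = +174.216°.
(The naïve average (+117.409 + -128.977)/2 = -5.784° is on the wrong side of the globe.)

174.216°E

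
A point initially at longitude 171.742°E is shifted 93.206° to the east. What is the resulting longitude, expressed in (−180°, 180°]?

95.052°W

Start at +171.742°; shift +93.206° → +264.948°.
+264.948° lies outside (−180°, 180°]; subtract 360° → -95.052°.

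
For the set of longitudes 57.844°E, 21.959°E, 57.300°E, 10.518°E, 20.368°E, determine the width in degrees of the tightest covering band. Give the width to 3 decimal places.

47.326°

Sort the longitudes: +10.518°, +20.368°, +21.959°, +57.300°, +57.844°.
Eastward gaps between consecutive values (wrapping around): 9.850°, 1.591°, 35.341°, 0.544°, 312.674°.
Largest gap = 312.674° ⇒ minimal covering band is its complement: 360° − 312.674° = 47.326°.
Band runs from +10.518° eastward to +57.844°.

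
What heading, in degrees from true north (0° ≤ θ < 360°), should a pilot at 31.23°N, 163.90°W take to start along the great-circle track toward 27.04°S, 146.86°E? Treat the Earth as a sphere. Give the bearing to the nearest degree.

224°

Δλ = 146.86 − -163.90 = 310.76°; wrapped into (−180°, 180°]: -49.24°.
θ = atan2( sin Δλ · cos φ₂ , cos φ₁ · sin φ₂ − sin φ₁ · cos φ₂ · cos Δλ )
  = atan2(-0.67465, -0.69024) = -135.654° → normalised to [0°, 360°): 224.346°.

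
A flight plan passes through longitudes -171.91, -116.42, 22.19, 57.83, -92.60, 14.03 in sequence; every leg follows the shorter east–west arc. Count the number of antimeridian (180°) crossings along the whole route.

0

Leg 1: -171.91° → -116.42°, shortest Δλ = 55.49° (east) — does not cross 180°.
Leg 2: -116.42° → +22.19°, shortest Δλ = 138.61° (east) — does not cross 180°.
Leg 3: +22.19° → +57.83°, shortest Δλ = 35.64° (east) — does not cross 180°.
Leg 4: +57.83° → -92.60°, shortest Δλ = -150.43° (west) — does not cross 180°.
Leg 5: -92.60° → +14.03°, shortest Δλ = 106.63° (east) — does not cross 180°.
Total crossings: 0.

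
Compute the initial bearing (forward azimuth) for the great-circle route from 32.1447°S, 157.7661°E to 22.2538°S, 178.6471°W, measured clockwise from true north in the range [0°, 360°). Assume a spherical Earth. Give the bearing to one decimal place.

Δλ = -178.6471 − 157.7661 = -336.4132°; wrapped into (−180°, 180°]: 23.5868°.
θ = atan2( sin Δλ · cos φ₂ , cos φ₁ · sin φ₂ − sin φ₁ · cos φ₂ · cos Δλ )
  = atan2(0.37033, 0.13063) = 70.570° → normalised to [0°, 360°): 70.570°.

70.6°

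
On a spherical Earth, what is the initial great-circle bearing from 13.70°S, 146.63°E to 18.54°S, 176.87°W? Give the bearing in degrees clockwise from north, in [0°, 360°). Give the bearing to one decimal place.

Δλ = -176.87 − 146.63 = -323.50°; wrapped into (−180°, 180°]: 36.50°.
θ = atan2( sin Δλ · cos φ₂ , cos φ₁ · sin φ₂ − sin φ₁ · cos φ₂ · cos Δλ )
  = atan2(0.56395, -0.12842) = 102.828° → normalised to [0°, 360°): 102.828°.

102.8°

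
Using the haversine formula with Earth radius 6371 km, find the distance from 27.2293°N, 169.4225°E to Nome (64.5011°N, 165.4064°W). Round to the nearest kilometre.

4513 km

Δλ = -165.4064 − 169.4225 = -334.8289°; wrapped into (−180°, 180°]: 25.1711°.
Δφ = 64.5011 − 27.2293 = 37.2718°.
a = sin²(Δφ/2) + cos φ₁ · cos φ₂ · sin²(Δλ/2) = 0.120289.
c = 2·atan2(√a, √(1−a)) = 0.70837 rad → d = 6371·c ≈ 4513.03 km.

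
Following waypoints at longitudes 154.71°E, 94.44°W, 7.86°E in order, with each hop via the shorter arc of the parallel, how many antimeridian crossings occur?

1

Leg 1: +154.71° → -94.44°, shortest Δλ = 110.85° (east) — crosses 180°.
Leg 2: -94.44° → +7.86°, shortest Δλ = 102.3° (east) — does not cross 180°.
Total crossings: 1.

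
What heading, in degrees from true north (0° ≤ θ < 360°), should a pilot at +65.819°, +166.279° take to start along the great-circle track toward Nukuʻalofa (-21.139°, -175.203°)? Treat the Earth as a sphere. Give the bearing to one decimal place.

Δλ = -175.203 − 166.279 = -341.482°; wrapped into (−180°, 180°]: 18.518°.
θ = atan2( sin Δλ · cos φ₂ , cos φ₁ · sin φ₂ − sin φ₁ · cos φ₂ · cos Δλ )
  = atan2(0.29623, -0.95454) = 162.759° → normalised to [0°, 360°): 162.759°.

162.8°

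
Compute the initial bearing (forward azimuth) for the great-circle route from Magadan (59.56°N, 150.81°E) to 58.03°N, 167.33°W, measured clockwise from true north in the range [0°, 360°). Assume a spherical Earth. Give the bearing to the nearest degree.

76°

Δλ = -167.33 − 150.81 = -318.14°; wrapped into (−180°, 180°]: 41.86°.
θ = atan2( sin Δλ · cos φ₂ , cos φ₁ · sin φ₂ − sin φ₁ · cos φ₂ · cos Δλ )
  = atan2(0.35333, 0.08981) = 75.739° → normalised to [0°, 360°): 75.739°.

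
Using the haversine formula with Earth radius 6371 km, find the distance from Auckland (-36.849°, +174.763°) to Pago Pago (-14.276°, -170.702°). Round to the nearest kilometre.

2894 km

Δλ = -170.702 − 174.763 = -345.465°; wrapped into (−180°, 180°]: 14.535°.
Δφ = -14.276 − -36.849 = 22.573°.
a = sin²(Δφ/2) + cos φ₁ · cos φ₂ · sin²(Δλ/2) = 0.050715.
c = 2·atan2(√a, √(1−a)) = 0.45429 rad → d = 6371·c ≈ 2894.31 km.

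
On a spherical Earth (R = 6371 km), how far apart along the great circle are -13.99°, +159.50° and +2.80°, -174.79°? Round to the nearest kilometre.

3394 km

Δλ = -174.79 − 159.50 = -334.29°; wrapped into (−180°, 180°]: 25.71°.
Δφ = 2.80 − -13.99 = 16.79°.
a = sin²(Δφ/2) + cos φ₁ · cos φ₂ · sin²(Δλ/2) = 0.069289.
c = 2·atan2(√a, √(1−a)) = 0.53273 rad → d = 6371·c ≈ 3394.04 km.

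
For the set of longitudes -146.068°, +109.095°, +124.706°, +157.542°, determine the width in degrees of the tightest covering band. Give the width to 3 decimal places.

104.837°

Sort the longitudes: -146.068°, +109.095°, +124.706°, +157.542°.
Eastward gaps between consecutive values (wrapping around): 255.163°, 15.611°, 32.836°, 56.390°.
Largest gap = 255.163° ⇒ minimal covering band is its complement: 360° − 255.163° = 104.837°.
Band runs from +109.095° eastward to -146.068°, crossing the antimeridian.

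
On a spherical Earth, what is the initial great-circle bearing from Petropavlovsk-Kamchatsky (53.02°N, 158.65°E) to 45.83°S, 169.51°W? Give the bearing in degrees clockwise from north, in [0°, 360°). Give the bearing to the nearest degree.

158°

Δλ = -169.51 − 158.65 = -328.16°; wrapped into (−180°, 180°]: 31.84°.
θ = atan2( sin Δλ · cos φ₂ , cos φ₁ · sin φ₂ − sin φ₁ · cos φ₂ · cos Δλ )
  = atan2(0.36759, -0.90434) = 157.879° → normalised to [0°, 360°): 157.879°.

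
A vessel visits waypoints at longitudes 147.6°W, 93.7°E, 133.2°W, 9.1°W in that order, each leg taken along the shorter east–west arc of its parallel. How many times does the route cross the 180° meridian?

2

Leg 1: -147.6° → +93.7°, shortest Δλ = -118.7° (west) — crosses 180°.
Leg 2: +93.7° → -133.2°, shortest Δλ = 133.1° (east) — crosses 180°.
Leg 3: -133.2° → -9.1°, shortest Δλ = 124.1° (east) — does not cross 180°.
Total crossings: 2.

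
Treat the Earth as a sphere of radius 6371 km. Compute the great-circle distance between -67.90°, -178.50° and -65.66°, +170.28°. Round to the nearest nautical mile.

297 nmi

Δλ = 170.28 − -178.50 = 348.78°; wrapped into (−180°, 180°]: -11.22°.
Δφ = -65.66 − -67.90 = 2.24°.
a = sin²(Δφ/2) + cos φ₁ · cos φ₂ · sin²(Δλ/2) = 0.001864.
c = 2·atan2(√a, √(1−a)) = 0.08637 rad → d = 6371·c ≈ 550.28 km ≈ 297.13 nmi.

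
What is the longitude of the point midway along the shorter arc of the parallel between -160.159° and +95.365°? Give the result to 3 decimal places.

Signed shortest Δλ from -160.159° to +95.365° is -104.476°.
Midpoint longitude = -160.159° + (-104.476°)/2 = -160.159° − 52.238° = -212.397°.
Normalise into (−180°, 180°]: +147.603°.
(The naïve average (-160.159 + +95.365)/2 = -32.397° is on the wrong side of the globe.)

+147.603°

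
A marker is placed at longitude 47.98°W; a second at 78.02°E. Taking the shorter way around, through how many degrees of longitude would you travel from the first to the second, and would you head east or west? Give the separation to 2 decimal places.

Raw difference: 78.02 − -47.98 = 126.0°.
Normalise into (−180°, 180°]: 126.0° stays 126.0°.
Positive ⇒ the second point lies to the east; separation 126.00°.

126.00° east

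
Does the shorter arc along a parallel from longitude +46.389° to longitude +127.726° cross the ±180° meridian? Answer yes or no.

No

Signed shortest Δλ = ((127.726 − 46.389 + 180) mod 360) − 180 = 81.337°.
Going east by 81.337° from +46.389° reaches +127.726° without touching 180°.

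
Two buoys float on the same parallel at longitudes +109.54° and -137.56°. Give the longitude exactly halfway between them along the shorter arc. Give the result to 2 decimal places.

+165.99°

Signed shortest Δλ from +109.54° to -137.56° is +112.90°.
Midpoint longitude = +109.54° + (+112.90°)/2 = +109.54° + 56.45° = +165.99°.
(The naïve average (+109.54 + -137.56)/2 = -14.01° is on the wrong side of the globe.)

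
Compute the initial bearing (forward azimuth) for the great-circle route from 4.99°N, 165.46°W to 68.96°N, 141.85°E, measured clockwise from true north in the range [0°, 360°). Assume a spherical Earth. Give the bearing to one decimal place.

Δλ = 141.85 − -165.46 = 307.31°; wrapped into (−180°, 180°]: -52.69°.
θ = atan2( sin Δλ · cos φ₂ , cos φ₁ · sin φ₂ − sin φ₁ · cos φ₂ · cos Δλ )
  = atan2(-0.28555, 0.91086) = -17.406° → normalised to [0°, 360°): 342.594°.

342.6°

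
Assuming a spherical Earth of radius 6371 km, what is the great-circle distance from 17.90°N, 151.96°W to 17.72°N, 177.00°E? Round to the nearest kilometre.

3282 km

Δλ = 177.00 − -151.96 = 328.96°; wrapped into (−180°, 180°]: -31.04°.
Δφ = 17.72 − 17.90 = -0.18°.
a = sin²(Δφ/2) + cos φ₁ · cos φ₂ · sin²(Δλ/2) = 0.064901.
c = 2·atan2(√a, √(1−a)) = 0.51519 rad → d = 6371·c ≈ 3282.28 km.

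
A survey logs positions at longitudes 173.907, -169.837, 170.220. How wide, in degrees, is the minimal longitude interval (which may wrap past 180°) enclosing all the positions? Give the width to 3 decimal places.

19.943°

Sort the longitudes: -169.837°, +170.220°, +173.907°.
Eastward gaps between consecutive values (wrapping around): 340.057°, 3.687°, 16.256°.
Largest gap = 340.057° ⇒ minimal covering band is its complement: 360° − 340.057° = 19.943°.
Band runs from +170.220° eastward to -169.837°, crossing the antimeridian.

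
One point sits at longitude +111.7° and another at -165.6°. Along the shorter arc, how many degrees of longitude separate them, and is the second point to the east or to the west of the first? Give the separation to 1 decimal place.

Raw difference: -165.6 − 111.7 = -277.3°.
Normalise into (−180°, 180°]: -277.3° + 360° = 82.7°.
Positive ⇒ the second point lies to the east; separation 82.7°.

82.7° east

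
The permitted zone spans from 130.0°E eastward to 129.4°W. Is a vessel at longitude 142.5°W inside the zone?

Band width going east from +130.0° to -129.4°: ((-129.4 − 130.0) mod 360) = 100.6°.
Offset of -142.5° east of the west edge: ((-142.5 − 130.0) mod 360) = 87.5°.
87.5° ≤ 100.6° ⇒ inside.

Yes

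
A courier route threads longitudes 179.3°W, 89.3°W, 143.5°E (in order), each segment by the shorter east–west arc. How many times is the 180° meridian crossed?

1

Leg 1: -179.3° → -89.3°, shortest Δλ = 90.0° (east) — does not cross 180°.
Leg 2: -89.3° → +143.5°, shortest Δλ = -127.2° (west) — crosses 180°.
Total crossings: 1.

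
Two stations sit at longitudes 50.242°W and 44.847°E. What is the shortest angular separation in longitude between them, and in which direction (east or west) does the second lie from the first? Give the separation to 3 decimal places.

95.089° east

Raw difference: 44.847 − -50.242 = 95.089°.
Normalise into (−180°, 180°]: 95.089° stays 95.089°.
Positive ⇒ the second point lies to the east; separation 95.089°.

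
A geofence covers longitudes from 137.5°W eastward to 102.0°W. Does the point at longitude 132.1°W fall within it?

Yes

Band width going east from -137.5° to -102.0°: ((-102.0 − -137.5) mod 360) = 35.5°.
Offset of -132.1° east of the west edge: ((-132.1 − -137.5) mod 360) = 5.4°.
5.4° ≤ 35.5° ⇒ inside.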